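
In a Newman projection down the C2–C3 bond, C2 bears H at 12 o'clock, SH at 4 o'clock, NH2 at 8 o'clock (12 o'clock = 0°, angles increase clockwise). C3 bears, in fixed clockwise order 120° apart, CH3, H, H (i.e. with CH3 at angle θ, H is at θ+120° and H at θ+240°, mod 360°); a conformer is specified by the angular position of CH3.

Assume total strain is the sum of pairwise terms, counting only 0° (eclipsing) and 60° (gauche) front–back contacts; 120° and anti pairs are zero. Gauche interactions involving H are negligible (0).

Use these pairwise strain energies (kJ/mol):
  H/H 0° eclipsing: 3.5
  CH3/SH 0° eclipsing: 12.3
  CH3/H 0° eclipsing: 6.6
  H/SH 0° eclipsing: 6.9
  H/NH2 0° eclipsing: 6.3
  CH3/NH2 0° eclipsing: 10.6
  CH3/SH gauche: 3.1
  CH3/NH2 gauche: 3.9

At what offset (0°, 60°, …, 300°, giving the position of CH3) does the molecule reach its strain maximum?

120°

CH3 at 0° (eclipsed): H–CH3 eclipsed, SH–H eclipsed, NH2–H eclipsed; 6.6 + 6.9 + 6.3 = 19.8 kJ/mol.
CH3 at 60° (staggered): SH–CH3 gauche; 3.1 = 3.1 kJ/mol.
CH3 at 120° (eclipsed): H–H eclipsed, SH–CH3 eclipsed, NH2–H eclipsed; 3.5 + 12.3 + 6.3 = 22.1 kJ/mol.
CH3 at 180° (staggered): SH–CH3 gauche, NH2–CH3 gauche; 3.1 + 3.9 = 7.0 kJ/mol.
CH3 at 240° (eclipsed): H–H eclipsed, SH–H eclipsed, NH2–CH3 eclipsed; 3.5 + 6.9 + 10.6 = 21.0 kJ/mol.
CH3 at 300° (staggered): NH2–CH3 gauche; 3.9 = 3.9 kJ/mol.
The maximum (22.1 kJ/mol) occurs with CH3 at 120°.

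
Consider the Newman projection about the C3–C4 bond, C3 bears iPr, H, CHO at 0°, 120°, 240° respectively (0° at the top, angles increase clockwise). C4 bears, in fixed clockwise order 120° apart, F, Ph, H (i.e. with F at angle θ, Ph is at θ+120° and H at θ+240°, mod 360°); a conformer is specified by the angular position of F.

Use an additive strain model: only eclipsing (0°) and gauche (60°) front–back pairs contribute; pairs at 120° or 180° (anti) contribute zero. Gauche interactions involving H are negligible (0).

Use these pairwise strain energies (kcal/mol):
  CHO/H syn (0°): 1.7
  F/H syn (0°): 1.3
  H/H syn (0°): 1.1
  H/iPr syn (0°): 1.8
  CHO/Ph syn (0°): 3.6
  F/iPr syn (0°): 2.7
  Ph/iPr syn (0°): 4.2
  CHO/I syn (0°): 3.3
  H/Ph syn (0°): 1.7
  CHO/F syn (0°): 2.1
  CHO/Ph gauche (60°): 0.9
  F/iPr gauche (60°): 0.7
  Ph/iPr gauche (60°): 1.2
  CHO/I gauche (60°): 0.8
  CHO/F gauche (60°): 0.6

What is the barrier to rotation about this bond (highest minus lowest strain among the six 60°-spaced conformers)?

F at 0° (eclipsed): iPr(0°)/F(0°) eclipsed 2.7; H(120°)/Ph(120°) eclipsed 1.7; CHO(240°)/H(240°) eclipsed 1.7 → 6.1 kcal/mol.
F at 60° (staggered): iPr(0°)/F(60°) gauche 0.7; CHO(240°)/Ph(180°) gauche 0.9 → 1.6 kcal/mol.
F at 120° (eclipsed): iPr(0°)/H(0°) eclipsed 1.8; H(120°)/F(120°) eclipsed 1.3; CHO(240°)/Ph(240°) eclipsed 3.6 → 6.7 kcal/mol.
F at 180° (staggered): iPr(0°)/Ph(300°) gauche 1.2; CHO(240°)/F(180°) gauche 0.6; CHO(240°)/Ph(300°) gauche 0.9 → 2.7 kcal/mol.
F at 240° (eclipsed): iPr(0°)/Ph(0°) eclipsed 4.2; H(120°)/H(120°) eclipsed 1.1; CHO(240°)/F(240°) eclipsed 2.1 → 7.4 kcal/mol.
F at 300° (staggered): iPr(0°)/F(300°) gauche 0.7; iPr(0°)/Ph(60°) gauche 1.2; CHO(240°)/F(300°) gauche 0.6 → 2.5 kcal/mol.
Max at 240° (7.4 kcal/mol), min at 60° (1.6 kcal/mol); barrier = 5.8 kcal/mol.

5.8 kcal/mol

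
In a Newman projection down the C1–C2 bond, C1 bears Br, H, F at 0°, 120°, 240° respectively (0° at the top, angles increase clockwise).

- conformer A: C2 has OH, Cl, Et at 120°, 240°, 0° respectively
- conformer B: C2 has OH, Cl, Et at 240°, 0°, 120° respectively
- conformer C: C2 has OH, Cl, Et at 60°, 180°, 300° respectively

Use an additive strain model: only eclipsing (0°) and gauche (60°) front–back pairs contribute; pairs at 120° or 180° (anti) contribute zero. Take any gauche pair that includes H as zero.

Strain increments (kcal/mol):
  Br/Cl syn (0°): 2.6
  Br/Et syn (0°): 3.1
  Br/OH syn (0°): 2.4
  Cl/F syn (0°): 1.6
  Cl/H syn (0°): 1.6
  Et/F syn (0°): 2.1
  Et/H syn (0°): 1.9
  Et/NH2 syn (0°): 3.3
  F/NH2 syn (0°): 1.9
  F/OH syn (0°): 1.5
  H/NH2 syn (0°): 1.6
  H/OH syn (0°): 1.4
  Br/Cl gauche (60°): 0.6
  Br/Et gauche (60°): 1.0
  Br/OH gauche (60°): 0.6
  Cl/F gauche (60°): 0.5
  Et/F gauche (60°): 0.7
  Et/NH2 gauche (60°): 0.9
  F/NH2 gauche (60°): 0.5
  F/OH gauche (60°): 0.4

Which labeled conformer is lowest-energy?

A (eclipsed): Br–Et eclipsed, H–OH eclipsed, F–Cl eclipsed; 3.1 + 1.4 + 1.6 = 6.1 kcal/mol.
B (eclipsed): Br–Cl eclipsed, H–Et eclipsed, F–OH eclipsed; 2.6 + 1.9 + 1.5 = 6.0 kcal/mol.
C (staggered): Br–OH gauche, Br–Et gauche, F–Cl gauche, F–Et gauche; 0.6 + 1.0 + 0.5 + 0.7 = 2.8 kcal/mol.
C has the lowest total (2.8 kcal/mol).

C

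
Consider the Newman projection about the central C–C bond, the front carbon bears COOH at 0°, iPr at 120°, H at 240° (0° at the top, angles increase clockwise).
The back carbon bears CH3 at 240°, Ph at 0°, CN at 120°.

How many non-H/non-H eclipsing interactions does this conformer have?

Non-H eclipsing pairs: COOH(0°)/Ph(0°); iPr(120°)/CN(120°) — 2 interactions.

2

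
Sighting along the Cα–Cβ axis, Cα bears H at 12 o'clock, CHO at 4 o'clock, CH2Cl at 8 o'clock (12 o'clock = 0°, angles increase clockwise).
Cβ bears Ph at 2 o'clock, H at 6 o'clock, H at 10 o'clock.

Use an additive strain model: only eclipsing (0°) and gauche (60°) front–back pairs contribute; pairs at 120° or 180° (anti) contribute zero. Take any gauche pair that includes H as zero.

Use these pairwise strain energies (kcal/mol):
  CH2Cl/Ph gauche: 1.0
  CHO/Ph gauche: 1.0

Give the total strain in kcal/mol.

This conformer is staggered. CHO at 120° is gauche with Ph at 60° (1.0). Total 1.0 kcal/mol.

1.0 kcal/mol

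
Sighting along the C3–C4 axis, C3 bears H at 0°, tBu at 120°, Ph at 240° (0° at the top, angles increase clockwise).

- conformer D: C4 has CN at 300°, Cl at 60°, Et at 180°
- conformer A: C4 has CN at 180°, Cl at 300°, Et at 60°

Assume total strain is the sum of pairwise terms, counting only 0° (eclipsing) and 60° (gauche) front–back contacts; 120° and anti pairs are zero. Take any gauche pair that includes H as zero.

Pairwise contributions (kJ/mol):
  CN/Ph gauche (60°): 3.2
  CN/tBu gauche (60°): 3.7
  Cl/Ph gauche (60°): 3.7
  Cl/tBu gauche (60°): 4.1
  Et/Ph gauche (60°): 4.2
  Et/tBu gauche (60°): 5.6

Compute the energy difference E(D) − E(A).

+0.9 kJ/mol

D (staggered): tBu–Cl gauche, tBu–Et gauche, Ph–CN gauche, Ph–Et gauche; 4.1 + 5.6 + 3.2 + 4.2 = 17.1 kJ/mol.
A (staggered): tBu–CN gauche, tBu–Et gauche, Ph–CN gauche, Ph–Cl gauche; 3.7 + 5.6 + 3.2 + 3.7 = 16.2 kJ/mol.
E(D) − E(A) = 17.1 − 16.2 = +0.9 kJ/mol.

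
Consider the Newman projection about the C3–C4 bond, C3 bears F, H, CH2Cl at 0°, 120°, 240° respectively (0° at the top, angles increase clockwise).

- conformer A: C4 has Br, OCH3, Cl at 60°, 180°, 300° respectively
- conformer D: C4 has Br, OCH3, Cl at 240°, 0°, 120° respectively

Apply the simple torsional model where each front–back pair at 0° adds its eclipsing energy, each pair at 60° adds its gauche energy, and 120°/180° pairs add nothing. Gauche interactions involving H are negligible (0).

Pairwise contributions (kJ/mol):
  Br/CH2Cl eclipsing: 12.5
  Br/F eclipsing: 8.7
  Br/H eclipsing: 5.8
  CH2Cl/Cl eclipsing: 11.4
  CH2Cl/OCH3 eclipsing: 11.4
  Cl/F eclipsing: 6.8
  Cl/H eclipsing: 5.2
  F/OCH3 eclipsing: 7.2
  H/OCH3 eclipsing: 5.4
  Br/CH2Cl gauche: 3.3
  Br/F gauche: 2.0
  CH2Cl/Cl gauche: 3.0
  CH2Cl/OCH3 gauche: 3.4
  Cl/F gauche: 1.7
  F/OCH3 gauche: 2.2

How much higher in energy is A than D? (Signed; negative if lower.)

A (staggered): F(0°)/Br(60°) gauche 2.0; F(0°)/Cl(300°) gauche 1.7; CH2Cl(240°)/OCH3(180°) gauche 3.4; CH2Cl(240°)/Cl(300°) gauche 3.0 → 10.1 kJ/mol.
D (eclipsed): F(0°)/OCH3(0°) eclipsed 7.2; H(120°)/Cl(120°) eclipsed 5.2; CH2Cl(240°)/Br(240°) eclipsed 12.5 → 24.9 kJ/mol.
E(A) − E(D) = 10.1 − 24.9 = -14.8 kJ/mol.

-14.8 kJ/mol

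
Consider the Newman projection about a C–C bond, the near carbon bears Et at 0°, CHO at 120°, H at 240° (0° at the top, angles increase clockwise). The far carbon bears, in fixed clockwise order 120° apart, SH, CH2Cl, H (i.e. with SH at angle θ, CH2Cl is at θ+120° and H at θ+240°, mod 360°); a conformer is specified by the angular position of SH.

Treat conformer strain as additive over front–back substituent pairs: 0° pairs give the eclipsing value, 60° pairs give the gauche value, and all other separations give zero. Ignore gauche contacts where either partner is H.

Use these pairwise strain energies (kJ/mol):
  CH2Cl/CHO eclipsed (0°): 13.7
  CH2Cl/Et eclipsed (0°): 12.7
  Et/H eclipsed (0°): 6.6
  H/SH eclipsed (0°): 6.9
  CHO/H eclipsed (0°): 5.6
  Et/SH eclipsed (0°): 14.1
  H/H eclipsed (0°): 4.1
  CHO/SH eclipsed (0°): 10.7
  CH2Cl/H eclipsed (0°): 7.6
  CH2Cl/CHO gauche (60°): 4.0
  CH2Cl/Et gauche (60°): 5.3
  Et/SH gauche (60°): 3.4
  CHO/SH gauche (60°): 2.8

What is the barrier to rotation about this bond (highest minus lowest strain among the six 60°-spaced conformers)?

SH at 0° is eclipsed. Et at 0° is eclipsed with SH at 0° (14.1); CHO at 120° is eclipsed with CH2Cl at 120° (13.7); H at 240° is eclipsed with H at 240° (4.1). Total 31.9 kJ/mol.
SH at 60° is staggered. Et at 0° is gauche with SH at 60° (3.4); CHO at 120° is gauche with SH at 60° (2.8); CHO at 120° is gauche with CH2Cl at 180° (4.0). Total 10.2 kJ/mol.
SH at 120° is eclipsed. Et at 0° is eclipsed with H at 0° (6.6); CHO at 120° is eclipsed with SH at 120° (10.7); H at 240° is eclipsed with CH2Cl at 240° (7.6). Total 24.9 kJ/mol.
SH at 180° is staggered. Et at 0° is gauche with CH2Cl at 300° (5.3); CHO at 120° is gauche with SH at 180° (2.8). Total 8.1 kJ/mol.
SH at 240° is eclipsed. Et at 0° is eclipsed with CH2Cl at 0° (12.7); CHO at 120° is eclipsed with H at 120° (5.6); H at 240° is eclipsed with SH at 240° (6.9). Total 25.2 kJ/mol.
SH at 300° is staggered. Et at 0° is gauche with SH at 300° (3.4); Et at 0° is gauche with CH2Cl at 60° (5.3); CHO at 120° is gauche with CH2Cl at 60° (4.0). Total 12.7 kJ/mol.
Max at 0° (31.9 kJ/mol), min at 180° (8.1 kJ/mol); barrier = 23.8 kJ/mol.

23.8 kJ/mol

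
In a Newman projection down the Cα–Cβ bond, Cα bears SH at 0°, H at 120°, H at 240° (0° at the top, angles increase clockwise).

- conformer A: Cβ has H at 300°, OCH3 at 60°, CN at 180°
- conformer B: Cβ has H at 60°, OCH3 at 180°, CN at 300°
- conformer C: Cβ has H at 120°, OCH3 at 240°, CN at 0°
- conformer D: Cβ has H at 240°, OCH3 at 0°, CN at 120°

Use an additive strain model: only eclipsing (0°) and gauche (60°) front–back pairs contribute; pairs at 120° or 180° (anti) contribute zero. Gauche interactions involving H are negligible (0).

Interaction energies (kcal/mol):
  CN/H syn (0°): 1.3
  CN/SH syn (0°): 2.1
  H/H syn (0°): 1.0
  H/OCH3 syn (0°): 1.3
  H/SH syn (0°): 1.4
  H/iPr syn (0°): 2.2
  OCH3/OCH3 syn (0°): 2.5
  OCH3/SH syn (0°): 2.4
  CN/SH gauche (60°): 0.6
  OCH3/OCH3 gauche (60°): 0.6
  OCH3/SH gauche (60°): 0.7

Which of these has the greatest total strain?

D

A (staggered): SH–OCH3 gauche; 0.7 = 0.7 kcal/mol.
B (staggered): SH–CN gauche; 0.6 = 0.6 kcal/mol.
C (eclipsed): SH–CN eclipsed, H–H eclipsed, H–OCH3 eclipsed; 2.1 + 1.0 + 1.3 = 4.4 kcal/mol.
D (eclipsed): SH–OCH3 eclipsed, H–CN eclipsed, H–H eclipsed; 2.4 + 1.3 + 1.0 = 4.7 kcal/mol.
D has the highest total (4.7 kcal/mol).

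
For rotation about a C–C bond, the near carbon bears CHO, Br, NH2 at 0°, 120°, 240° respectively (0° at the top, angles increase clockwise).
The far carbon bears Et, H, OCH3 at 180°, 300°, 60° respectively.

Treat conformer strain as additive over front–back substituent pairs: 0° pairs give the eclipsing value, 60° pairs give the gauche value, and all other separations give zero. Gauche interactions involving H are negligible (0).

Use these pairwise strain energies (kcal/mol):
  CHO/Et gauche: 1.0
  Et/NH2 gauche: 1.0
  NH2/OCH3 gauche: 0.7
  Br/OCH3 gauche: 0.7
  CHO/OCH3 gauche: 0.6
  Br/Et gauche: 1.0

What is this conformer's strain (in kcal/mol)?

3.3 kcal/mol

This conformer (staggered): CHO–OCH3 gauche, Br–Et gauche, Br–OCH3 gauche, NH2–Et gauche; 0.6 + 1.0 + 0.7 + 1.0 = 3.3 kcal/mol.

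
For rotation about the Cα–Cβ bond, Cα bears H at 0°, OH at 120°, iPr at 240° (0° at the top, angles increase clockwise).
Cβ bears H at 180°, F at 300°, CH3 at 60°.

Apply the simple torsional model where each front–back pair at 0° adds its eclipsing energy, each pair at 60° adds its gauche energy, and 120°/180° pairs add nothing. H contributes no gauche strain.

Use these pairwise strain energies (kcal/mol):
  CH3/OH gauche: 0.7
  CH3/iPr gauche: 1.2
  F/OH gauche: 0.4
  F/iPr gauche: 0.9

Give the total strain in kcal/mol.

1.6 kcal/mol

This conformer is staggered. OH at 120° is gauche with CH3 at 60° (0.7); iPr at 240° is gauche with F at 300° (0.9). Total 1.6 kcal/mol.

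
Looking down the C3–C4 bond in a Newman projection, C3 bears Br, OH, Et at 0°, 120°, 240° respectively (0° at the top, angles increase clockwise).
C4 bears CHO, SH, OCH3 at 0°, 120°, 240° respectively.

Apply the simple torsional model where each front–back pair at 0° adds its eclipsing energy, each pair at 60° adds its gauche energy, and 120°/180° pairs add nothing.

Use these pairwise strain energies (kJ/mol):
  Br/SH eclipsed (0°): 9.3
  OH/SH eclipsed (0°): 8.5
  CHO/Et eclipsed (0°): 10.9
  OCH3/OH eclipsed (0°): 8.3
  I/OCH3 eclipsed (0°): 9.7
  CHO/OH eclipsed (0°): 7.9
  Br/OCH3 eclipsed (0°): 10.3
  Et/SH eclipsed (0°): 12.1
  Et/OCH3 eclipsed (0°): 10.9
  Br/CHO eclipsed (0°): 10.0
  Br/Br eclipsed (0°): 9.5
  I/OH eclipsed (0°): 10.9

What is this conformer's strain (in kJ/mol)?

29.4 kJ/mol

This conformer (eclipsed): Br(0°)/CHO(0°) eclipsed 10.0; OH(120°)/SH(120°) eclipsed 8.5; Et(240°)/OCH3(240°) eclipsed 10.9 → 29.4 kJ/mol.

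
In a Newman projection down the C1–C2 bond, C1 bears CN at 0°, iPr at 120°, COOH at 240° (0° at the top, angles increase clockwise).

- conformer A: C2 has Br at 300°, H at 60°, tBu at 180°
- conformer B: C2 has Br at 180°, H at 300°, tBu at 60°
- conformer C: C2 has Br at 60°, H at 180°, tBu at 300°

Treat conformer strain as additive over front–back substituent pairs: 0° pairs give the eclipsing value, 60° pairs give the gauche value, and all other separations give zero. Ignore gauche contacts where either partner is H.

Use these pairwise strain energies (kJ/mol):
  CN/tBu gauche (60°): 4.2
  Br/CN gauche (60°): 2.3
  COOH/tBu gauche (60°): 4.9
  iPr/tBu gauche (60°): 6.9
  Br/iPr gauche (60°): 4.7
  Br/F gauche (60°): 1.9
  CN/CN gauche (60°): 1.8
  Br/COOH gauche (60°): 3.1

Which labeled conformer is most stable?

C

A is staggered. CN at 0° is gauche with Br at 300° (2.3); iPr at 120° is gauche with tBu at 180° (6.9); COOH at 240° is gauche with Br at 300° (3.1); COOH at 240° is gauche with tBu at 180° (4.9). Total 17.2 kJ/mol.
B is staggered. CN at 0° is gauche with tBu at 60° (4.2); iPr at 120° is gauche with Br at 180° (4.7); iPr at 120° is gauche with tBu at 60° (6.9); COOH at 240° is gauche with Br at 180° (3.1). Total 18.9 kJ/mol.
C is staggered. CN at 0° is gauche with Br at 60° (2.3); CN at 0° is gauche with tBu at 300° (4.2); iPr at 120° is gauche with Br at 60° (4.7); COOH at 240° is gauche with tBu at 300° (4.9). Total 16.1 kJ/mol.
C has the lowest total (16.1 kJ/mol).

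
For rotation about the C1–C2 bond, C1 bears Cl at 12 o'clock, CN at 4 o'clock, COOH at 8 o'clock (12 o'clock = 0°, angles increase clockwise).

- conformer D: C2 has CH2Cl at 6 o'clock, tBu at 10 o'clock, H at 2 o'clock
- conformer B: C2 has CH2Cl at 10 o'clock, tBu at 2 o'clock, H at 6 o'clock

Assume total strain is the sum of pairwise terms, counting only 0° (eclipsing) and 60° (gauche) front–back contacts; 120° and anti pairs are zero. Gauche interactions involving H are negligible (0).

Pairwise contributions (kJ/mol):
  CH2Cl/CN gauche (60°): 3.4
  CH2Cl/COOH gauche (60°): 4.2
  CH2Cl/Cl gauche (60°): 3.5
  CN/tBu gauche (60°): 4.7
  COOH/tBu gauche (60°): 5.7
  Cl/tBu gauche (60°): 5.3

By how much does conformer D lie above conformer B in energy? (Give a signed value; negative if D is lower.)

+0.9 kJ/mol

D (staggered): Cl(0°)/tBu(300°) gauche 5.3; CN(120°)/CH2Cl(180°) gauche 3.4; COOH(240°)/CH2Cl(180°) gauche 4.2; COOH(240°)/tBu(300°) gauche 5.7 → 18.6 kJ/mol.
B (staggered): Cl(0°)/CH2Cl(300°) gauche 3.5; Cl(0°)/tBu(60°) gauche 5.3; CN(120°)/tBu(60°) gauche 4.7; COOH(240°)/CH2Cl(300°) gauche 4.2 → 17.7 kJ/mol.
E(D) − E(B) = 18.6 − 17.7 = +0.9 kJ/mol.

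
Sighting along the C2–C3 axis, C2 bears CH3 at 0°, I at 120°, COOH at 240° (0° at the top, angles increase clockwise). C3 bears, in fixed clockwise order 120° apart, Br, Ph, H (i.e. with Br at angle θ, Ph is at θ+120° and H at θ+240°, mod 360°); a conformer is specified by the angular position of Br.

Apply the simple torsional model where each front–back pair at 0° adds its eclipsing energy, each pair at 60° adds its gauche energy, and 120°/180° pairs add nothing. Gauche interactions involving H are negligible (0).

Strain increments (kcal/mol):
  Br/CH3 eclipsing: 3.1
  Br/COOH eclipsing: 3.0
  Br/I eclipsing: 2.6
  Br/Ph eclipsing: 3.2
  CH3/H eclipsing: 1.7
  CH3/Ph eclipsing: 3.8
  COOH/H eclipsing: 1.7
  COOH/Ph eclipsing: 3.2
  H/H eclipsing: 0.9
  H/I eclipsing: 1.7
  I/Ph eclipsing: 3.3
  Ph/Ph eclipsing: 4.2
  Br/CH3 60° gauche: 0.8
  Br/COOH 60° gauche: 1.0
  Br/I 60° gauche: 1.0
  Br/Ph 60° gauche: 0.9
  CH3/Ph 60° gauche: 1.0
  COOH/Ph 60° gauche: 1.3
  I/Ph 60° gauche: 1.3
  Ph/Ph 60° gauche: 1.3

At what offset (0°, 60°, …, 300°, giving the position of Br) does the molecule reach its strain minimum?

300°

Br at 0° (eclipsed): CH3(0°)/Br(0°) eclipsed 3.1; I(120°)/Ph(120°) eclipsed 3.3; COOH(240°)/H(240°) eclipsed 1.7 → 8.1 kcal/mol.
Br at 60° (staggered): CH3(0°)/Br(60°) gauche 0.8; I(120°)/Br(60°) gauche 1.0; I(120°)/Ph(180°) gauche 1.3; COOH(240°)/Ph(180°) gauche 1.3 → 4.4 kcal/mol.
Br at 120° (eclipsed): CH3(0°)/H(0°) eclipsed 1.7; I(120°)/Br(120°) eclipsed 2.6; COOH(240°)/Ph(240°) eclipsed 3.2 → 7.5 kcal/mol.
Br at 180° (staggered): CH3(0°)/Ph(300°) gauche 1.0; I(120°)/Br(180°) gauche 1.0; COOH(240°)/Br(180°) gauche 1.0; COOH(240°)/Ph(300°) gauche 1.3 → 4.3 kcal/mol.
Br at 240° (eclipsed): CH3(0°)/Ph(0°) eclipsed 3.8; I(120°)/H(120°) eclipsed 1.7; COOH(240°)/Br(240°) eclipsed 3.0 → 8.5 kcal/mol.
Br at 300° (staggered): CH3(0°)/Br(300°) gauche 0.8; CH3(0°)/Ph(60°) gauche 1.0; I(120°)/Ph(60°) gauche 1.3; COOH(240°)/Br(300°) gauche 1.0 → 4.1 kcal/mol.
The minimum (4.1 kcal/mol) occurs with Br at 300°.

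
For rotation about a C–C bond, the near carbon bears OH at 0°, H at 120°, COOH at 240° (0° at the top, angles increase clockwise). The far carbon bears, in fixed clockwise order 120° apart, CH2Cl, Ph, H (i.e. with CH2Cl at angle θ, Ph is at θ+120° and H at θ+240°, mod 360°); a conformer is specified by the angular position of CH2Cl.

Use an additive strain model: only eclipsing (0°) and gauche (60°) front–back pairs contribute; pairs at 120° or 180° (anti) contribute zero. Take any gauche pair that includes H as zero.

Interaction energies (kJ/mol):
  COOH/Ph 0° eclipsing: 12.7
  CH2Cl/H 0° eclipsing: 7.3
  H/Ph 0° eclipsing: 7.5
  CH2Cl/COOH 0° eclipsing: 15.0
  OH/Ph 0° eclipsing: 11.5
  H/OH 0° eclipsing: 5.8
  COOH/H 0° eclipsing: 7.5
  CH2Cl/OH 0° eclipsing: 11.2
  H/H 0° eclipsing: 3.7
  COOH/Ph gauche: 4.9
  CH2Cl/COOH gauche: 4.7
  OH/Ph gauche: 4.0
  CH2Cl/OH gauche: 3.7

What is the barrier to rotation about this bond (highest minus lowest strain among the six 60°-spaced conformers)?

CH2Cl at 0° is eclipsed. OH at 0° is eclipsed with CH2Cl at 0° (11.2); H at 120° is eclipsed with Ph at 120° (7.5); COOH at 240° is eclipsed with H at 240° (7.5). Total 26.2 kJ/mol.
CH2Cl at 60° is staggered. OH at 0° is gauche with CH2Cl at 60° (3.7); COOH at 240° is gauche with Ph at 180° (4.9). Total 8.6 kJ/mol.
CH2Cl at 120° is eclipsed. OH at 0° is eclipsed with H at 0° (5.8); H at 120° is eclipsed with CH2Cl at 120° (7.3); COOH at 240° is eclipsed with Ph at 240° (12.7). Total 25.8 kJ/mol.
CH2Cl at 180° is staggered. OH at 0° is gauche with Ph at 300° (4.0); COOH at 240° is gauche with CH2Cl at 180° (4.7); COOH at 240° is gauche with Ph at 300° (4.9). Total 13.6 kJ/mol.
CH2Cl at 240° is eclipsed. OH at 0° is eclipsed with Ph at 0° (11.5); H at 120° is eclipsed with H at 120° (3.7); COOH at 240° is eclipsed with CH2Cl at 240° (15.0). Total 30.2 kJ/mol.
CH2Cl at 300° is staggered. OH at 0° is gauche with CH2Cl at 300° (3.7); OH at 0° is gauche with Ph at 60° (4.0); COOH at 240° is gauche with CH2Cl at 300° (4.7). Total 12.4 kJ/mol.
Max at 240° (30.2 kJ/mol), min at 60° (8.6 kJ/mol); barrier = 21.6 kJ/mol.

21.6 kJ/mol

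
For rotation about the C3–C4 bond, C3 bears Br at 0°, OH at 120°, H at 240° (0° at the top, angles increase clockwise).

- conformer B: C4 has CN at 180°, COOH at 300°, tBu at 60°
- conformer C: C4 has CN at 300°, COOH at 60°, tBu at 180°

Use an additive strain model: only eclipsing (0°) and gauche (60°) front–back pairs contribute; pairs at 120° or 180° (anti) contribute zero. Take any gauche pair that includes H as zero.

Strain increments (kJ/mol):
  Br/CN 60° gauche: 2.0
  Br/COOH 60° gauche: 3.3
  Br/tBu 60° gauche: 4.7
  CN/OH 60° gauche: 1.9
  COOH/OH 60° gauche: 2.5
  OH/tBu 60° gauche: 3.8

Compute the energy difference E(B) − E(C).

+2.1 kJ/mol

B is staggered. Br at 0° is gauche with COOH at 300° (3.3); Br at 0° is gauche with tBu at 60° (4.7); OH at 120° is gauche with CN at 180° (1.9); OH at 120° is gauche with tBu at 60° (3.8). Total 13.7 kJ/mol.
C is staggered. Br at 0° is gauche with CN at 300° (2.0); Br at 0° is gauche with COOH at 60° (3.3); OH at 120° is gauche with COOH at 60° (2.5); OH at 120° is gauche with tBu at 180° (3.8). Total 11.6 kJ/mol.
E(B) − E(C) = 13.7 − 11.6 = +2.1 kJ/mol.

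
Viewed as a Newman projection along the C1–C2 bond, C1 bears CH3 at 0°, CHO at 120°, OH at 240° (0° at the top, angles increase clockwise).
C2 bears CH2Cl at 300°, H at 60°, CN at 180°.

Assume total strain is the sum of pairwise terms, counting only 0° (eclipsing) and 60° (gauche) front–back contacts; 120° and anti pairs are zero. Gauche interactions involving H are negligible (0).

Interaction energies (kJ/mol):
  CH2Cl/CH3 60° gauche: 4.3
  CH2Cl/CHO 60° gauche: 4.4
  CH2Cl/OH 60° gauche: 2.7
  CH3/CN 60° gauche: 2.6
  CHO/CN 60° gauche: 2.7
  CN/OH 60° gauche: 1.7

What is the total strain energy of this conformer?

11.4 kJ/mol

This conformer (staggered): CH3(0°)/CH2Cl(300°) gauche 4.3; CHO(120°)/CN(180°) gauche 2.7; OH(240°)/CH2Cl(300°) gauche 2.7; OH(240°)/CN(180°) gauche 1.7 → 11.4 kJ/mol.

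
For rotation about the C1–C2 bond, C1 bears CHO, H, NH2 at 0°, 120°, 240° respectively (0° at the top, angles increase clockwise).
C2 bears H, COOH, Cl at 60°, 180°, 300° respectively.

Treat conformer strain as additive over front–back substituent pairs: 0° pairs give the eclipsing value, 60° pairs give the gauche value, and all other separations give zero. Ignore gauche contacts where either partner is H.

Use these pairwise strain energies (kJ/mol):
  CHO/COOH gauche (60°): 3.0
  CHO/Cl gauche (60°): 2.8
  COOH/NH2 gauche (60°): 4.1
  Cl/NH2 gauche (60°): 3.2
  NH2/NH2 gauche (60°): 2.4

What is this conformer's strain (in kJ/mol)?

This conformer (staggered): CHO(0°)/Cl(300°) gauche 2.8; NH2(240°)/COOH(180°) gauche 4.1; NH2(240°)/Cl(300°) gauche 3.2 → 10.1 kJ/mol.

10.1 kJ/mol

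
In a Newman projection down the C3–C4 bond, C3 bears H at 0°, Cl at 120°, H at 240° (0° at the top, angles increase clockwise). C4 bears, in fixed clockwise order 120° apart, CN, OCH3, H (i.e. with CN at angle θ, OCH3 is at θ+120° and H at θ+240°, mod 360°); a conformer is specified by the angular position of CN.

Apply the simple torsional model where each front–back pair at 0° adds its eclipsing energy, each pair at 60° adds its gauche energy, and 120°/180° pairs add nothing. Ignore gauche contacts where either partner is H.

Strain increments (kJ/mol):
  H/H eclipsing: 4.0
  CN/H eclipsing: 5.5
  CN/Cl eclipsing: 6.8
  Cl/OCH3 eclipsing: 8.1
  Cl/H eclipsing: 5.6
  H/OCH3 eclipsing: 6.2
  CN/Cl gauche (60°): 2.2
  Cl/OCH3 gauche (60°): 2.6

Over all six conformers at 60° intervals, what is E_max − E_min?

15.4 kJ/mol

CN at 0° is eclipsed. H at 0° is eclipsed with CN at 0° (5.5); Cl at 120° is eclipsed with OCH3 at 120° (8.1); H at 240° is eclipsed with H at 240° (4.0). Total 17.6 kJ/mol.
CN at 60° is staggered. Cl at 120° is gauche with CN at 60° (2.2); Cl at 120° is gauche with OCH3 at 180° (2.6). Total 4.8 kJ/mol.
CN at 120° is eclipsed. H at 0° is eclipsed with H at 0° (4.0); Cl at 120° is eclipsed with CN at 120° (6.8); H at 240° is eclipsed with OCH3 at 240° (6.2). Total 17.0 kJ/mol.
CN at 180° is staggered. Cl at 120° is gauche with CN at 180° (2.2). Total 2.2 kJ/mol.
CN at 240° is eclipsed. H at 0° is eclipsed with OCH3 at 0° (6.2); Cl at 120° is eclipsed with H at 120° (5.6); H at 240° is eclipsed with CN at 240° (5.5). Total 17.3 kJ/mol.
CN at 300° is staggered. Cl at 120° is gauche with OCH3 at 60° (2.6). Total 2.6 kJ/mol.
Max at 0° (17.6 kJ/mol), min at 180° (2.2 kJ/mol); barrier = 15.4 kJ/mol.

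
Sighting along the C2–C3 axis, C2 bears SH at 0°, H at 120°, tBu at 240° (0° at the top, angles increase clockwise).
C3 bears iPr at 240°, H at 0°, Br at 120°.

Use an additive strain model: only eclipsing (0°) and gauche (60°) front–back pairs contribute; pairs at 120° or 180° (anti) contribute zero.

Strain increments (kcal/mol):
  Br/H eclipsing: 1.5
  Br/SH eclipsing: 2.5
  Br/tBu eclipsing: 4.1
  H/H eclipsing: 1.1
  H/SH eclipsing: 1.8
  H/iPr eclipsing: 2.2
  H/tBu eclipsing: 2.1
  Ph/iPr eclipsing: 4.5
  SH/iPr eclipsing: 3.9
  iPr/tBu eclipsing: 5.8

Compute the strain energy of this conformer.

This conformer (eclipsed): SH(0°)/H(0°) eclipsed 1.8; H(120°)/Br(120°) eclipsed 1.5; tBu(240°)/iPr(240°) eclipsed 5.8 → 9.1 kcal/mol.

9.1 kcal/mol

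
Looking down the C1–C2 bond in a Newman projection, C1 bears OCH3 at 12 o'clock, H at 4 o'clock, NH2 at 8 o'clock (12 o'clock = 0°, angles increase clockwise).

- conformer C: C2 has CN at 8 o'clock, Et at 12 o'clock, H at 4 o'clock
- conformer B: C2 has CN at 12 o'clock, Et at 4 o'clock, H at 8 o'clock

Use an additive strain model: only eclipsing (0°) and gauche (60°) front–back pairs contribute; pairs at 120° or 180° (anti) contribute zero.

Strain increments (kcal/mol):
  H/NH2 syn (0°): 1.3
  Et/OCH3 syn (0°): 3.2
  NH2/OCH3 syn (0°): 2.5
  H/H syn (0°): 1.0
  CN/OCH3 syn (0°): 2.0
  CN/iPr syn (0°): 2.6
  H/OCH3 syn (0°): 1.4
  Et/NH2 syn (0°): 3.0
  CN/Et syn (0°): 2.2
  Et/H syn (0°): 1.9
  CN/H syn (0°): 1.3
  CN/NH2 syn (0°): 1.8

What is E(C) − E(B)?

+0.8 kcal/mol

C (eclipsed): OCH3–Et eclipsed, H–H eclipsed, NH2–CN eclipsed; 3.2 + 1.0 + 1.8 = 6.0 kcal/mol.
B (eclipsed): OCH3–CN eclipsed, H–Et eclipsed, NH2–H eclipsed; 2.0 + 1.9 + 1.3 = 5.2 kcal/mol.
E(C) − E(B) = 6.0 − 5.2 = +0.8 kcal/mol.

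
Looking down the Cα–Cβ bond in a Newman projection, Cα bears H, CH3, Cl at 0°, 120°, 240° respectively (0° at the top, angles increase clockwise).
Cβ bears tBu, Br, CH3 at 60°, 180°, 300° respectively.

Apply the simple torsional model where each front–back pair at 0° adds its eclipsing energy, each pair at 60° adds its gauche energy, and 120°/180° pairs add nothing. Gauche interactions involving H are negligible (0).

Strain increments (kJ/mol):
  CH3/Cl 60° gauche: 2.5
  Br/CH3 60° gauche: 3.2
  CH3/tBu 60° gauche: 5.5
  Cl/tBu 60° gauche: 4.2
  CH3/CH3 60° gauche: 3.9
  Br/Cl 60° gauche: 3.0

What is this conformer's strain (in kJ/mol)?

14.2 kJ/mol

This conformer (staggered): CH3(120°)/tBu(60°) gauche 5.5; CH3(120°)/Br(180°) gauche 3.2; Cl(240°)/Br(180°) gauche 3.0; Cl(240°)/CH3(300°) gauche 2.5 → 14.2 kJ/mol.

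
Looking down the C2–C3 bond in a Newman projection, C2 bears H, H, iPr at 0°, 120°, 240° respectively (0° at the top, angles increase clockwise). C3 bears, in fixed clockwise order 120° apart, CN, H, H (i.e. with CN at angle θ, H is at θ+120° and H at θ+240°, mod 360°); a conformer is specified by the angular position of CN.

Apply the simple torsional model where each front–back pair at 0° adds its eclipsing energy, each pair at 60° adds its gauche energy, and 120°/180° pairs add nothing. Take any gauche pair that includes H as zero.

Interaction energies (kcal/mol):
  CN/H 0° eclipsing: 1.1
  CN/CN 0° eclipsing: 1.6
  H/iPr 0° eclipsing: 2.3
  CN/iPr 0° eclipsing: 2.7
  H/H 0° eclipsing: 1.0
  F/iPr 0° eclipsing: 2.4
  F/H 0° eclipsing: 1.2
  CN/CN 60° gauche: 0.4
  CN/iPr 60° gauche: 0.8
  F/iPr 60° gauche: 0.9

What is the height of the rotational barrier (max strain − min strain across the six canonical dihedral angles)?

CN at 0° (eclipsed): H–CN eclipsed, H–H eclipsed, iPr–H eclipsed; 1.1 + 1.0 + 2.3 = 4.4 kcal/mol.
CN at 60° (staggered): no non-H gauche contacts → 0.0 kcal/mol.
CN at 120° (eclipsed): H–H eclipsed, H–CN eclipsed, iPr–H eclipsed; 1.0 + 1.1 + 2.3 = 4.4 kcal/mol.
CN at 180° (staggered): iPr–CN gauche; 0.8 = 0.8 kcal/mol.
CN at 240° (eclipsed): H–H eclipsed, H–H eclipsed, iPr–CN eclipsed; 1.0 + 1.0 + 2.7 = 4.7 kcal/mol.
CN at 300° (staggered): iPr–CN gauche; 0.8 = 0.8 kcal/mol.
Max at 240° (4.7 kcal/mol), min at 60° (0.0 kcal/mol); barrier = 4.7 kcal/mol.

4.7 kcal/mol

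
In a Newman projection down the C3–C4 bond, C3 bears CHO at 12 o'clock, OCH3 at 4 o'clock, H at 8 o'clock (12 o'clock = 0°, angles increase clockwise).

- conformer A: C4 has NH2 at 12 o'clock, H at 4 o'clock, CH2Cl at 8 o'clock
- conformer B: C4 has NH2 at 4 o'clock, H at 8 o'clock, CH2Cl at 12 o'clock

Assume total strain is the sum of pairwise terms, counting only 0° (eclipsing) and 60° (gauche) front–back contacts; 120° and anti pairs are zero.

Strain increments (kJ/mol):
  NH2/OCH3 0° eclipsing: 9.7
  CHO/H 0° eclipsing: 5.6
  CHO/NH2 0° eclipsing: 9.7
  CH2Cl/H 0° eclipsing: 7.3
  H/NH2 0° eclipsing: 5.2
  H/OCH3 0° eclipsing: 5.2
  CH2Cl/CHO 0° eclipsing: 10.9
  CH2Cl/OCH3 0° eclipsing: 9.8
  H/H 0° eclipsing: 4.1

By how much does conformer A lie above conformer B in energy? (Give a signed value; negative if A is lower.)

A (eclipsed): CHO(0°)/NH2(0°) eclipsed 9.7; OCH3(120°)/H(120°) eclipsed 5.2; H(240°)/CH2Cl(240°) eclipsed 7.3 → 22.2 kJ/mol.
B (eclipsed): CHO(0°)/CH2Cl(0°) eclipsed 10.9; OCH3(120°)/NH2(120°) eclipsed 9.7; H(240°)/H(240°) eclipsed 4.1 → 24.7 kJ/mol.
E(A) − E(B) = 22.2 − 24.7 = -2.5 kJ/mol.

-2.5 kJ/mol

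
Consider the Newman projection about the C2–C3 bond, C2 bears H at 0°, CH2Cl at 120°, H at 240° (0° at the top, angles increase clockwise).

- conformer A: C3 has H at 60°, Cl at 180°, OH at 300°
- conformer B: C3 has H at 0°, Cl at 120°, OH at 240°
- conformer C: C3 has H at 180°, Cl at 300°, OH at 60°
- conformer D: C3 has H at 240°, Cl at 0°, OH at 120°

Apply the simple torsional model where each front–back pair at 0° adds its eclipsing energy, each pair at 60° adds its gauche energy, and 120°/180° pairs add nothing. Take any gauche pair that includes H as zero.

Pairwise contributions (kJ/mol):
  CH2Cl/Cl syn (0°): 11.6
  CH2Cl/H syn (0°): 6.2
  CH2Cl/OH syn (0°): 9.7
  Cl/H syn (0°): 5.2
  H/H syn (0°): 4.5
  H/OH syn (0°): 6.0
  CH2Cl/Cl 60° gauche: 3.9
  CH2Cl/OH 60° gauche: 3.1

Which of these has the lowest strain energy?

A (staggered): CH2Cl(120°)/Cl(180°) gauche 3.9 → 3.9 kJ/mol.
B (eclipsed): H(0°)/H(0°) eclipsed 4.5; CH2Cl(120°)/Cl(120°) eclipsed 11.6; H(240°)/OH(240°) eclipsed 6.0 → 22.1 kJ/mol.
C (staggered): CH2Cl(120°)/OH(60°) gauche 3.1 → 3.1 kJ/mol.
D (eclipsed): H(0°)/Cl(0°) eclipsed 5.2; CH2Cl(120°)/OH(120°) eclipsed 9.7; H(240°)/H(240°) eclipsed 4.5 → 19.4 kJ/mol.
C has the lowest total (3.1 kJ/mol).

C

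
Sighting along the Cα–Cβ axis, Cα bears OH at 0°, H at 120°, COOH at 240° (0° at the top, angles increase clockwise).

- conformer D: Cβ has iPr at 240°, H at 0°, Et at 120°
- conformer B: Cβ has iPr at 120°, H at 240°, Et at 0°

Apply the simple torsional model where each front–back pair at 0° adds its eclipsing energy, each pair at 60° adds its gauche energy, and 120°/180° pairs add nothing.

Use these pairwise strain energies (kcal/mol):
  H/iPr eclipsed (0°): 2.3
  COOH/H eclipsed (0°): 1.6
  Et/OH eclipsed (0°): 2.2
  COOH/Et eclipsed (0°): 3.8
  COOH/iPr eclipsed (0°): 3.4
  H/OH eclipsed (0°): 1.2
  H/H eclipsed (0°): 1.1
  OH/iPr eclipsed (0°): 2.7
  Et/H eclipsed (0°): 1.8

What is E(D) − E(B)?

+0.3 kcal/mol

D (eclipsed): OH(0°)/H(0°) eclipsed 1.2; H(120°)/Et(120°) eclipsed 1.8; COOH(240°)/iPr(240°) eclipsed 3.4 → 6.4 kcal/mol.
B (eclipsed): OH(0°)/Et(0°) eclipsed 2.2; H(120°)/iPr(120°) eclipsed 2.3; COOH(240°)/H(240°) eclipsed 1.6 → 6.1 kcal/mol.
E(D) − E(B) = 6.4 − 6.1 = +0.3 kcal/mol.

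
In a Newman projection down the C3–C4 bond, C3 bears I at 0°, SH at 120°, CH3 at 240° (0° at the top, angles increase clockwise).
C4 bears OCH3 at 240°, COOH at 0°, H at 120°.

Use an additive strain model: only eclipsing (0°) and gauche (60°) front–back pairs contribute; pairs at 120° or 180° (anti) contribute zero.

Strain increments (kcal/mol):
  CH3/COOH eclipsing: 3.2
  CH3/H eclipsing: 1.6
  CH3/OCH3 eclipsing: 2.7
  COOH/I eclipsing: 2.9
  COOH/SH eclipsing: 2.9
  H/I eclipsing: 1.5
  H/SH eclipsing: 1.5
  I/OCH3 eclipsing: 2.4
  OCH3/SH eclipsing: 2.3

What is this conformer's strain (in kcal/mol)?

This conformer is eclipsed. I at 0° is eclipsed with COOH at 0° (2.9); SH at 120° is eclipsed with H at 120° (1.5); CH3 at 240° is eclipsed with OCH3 at 240° (2.7). Total 7.1 kcal/mol.

7.1 kcal/mol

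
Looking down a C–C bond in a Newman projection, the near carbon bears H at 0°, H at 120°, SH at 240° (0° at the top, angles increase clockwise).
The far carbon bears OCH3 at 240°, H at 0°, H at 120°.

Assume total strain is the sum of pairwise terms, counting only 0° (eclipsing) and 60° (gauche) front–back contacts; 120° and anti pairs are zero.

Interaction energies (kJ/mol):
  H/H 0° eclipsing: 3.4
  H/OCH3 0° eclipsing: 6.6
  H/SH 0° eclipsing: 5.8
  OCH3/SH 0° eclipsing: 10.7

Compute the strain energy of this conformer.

This conformer (eclipsed): H–H eclipsed, H–H eclipsed, SH–OCH3 eclipsed; 3.4 + 3.4 + 10.7 = 17.5 kJ/mol.

17.5 kJ/mol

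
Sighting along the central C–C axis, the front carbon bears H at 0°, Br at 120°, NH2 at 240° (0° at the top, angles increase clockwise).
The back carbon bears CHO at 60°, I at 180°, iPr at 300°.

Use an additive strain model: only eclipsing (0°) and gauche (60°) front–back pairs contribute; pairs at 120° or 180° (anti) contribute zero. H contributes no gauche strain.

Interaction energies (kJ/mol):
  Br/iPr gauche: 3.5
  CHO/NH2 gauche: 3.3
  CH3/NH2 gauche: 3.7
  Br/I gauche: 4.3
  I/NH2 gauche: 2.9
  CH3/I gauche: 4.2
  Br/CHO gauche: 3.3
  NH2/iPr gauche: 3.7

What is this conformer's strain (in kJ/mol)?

14.2 kJ/mol

This conformer is staggered. Br at 120° is gauche with CHO at 60° (3.3); Br at 120° is gauche with I at 180° (4.3); NH2 at 240° is gauche with I at 180° (2.9); NH2 at 240° is gauche with iPr at 300° (3.7). Total 14.2 kJ/mol.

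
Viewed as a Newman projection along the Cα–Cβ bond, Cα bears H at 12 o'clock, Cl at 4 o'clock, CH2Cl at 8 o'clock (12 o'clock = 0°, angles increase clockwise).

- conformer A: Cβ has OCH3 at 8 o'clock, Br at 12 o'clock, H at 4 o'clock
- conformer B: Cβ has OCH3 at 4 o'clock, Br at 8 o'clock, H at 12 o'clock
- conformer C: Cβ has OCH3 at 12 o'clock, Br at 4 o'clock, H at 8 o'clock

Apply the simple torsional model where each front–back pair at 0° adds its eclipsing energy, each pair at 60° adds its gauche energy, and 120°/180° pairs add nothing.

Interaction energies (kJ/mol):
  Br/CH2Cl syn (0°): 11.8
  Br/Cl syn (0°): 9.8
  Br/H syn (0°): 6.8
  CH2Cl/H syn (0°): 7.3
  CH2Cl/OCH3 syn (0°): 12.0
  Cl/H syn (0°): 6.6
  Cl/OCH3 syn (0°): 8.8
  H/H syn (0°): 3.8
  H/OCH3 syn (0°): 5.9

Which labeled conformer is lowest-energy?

A is eclipsed. H at 0° is eclipsed with Br at 0° (6.8); Cl at 120° is eclipsed with H at 120° (6.6); CH2Cl at 240° is eclipsed with OCH3 at 240° (12.0). Total 25.4 kJ/mol.
B is eclipsed. H at 0° is eclipsed with H at 0° (3.8); Cl at 120° is eclipsed with OCH3 at 120° (8.8); CH2Cl at 240° is eclipsed with Br at 240° (11.8). Total 24.4 kJ/mol.
C is eclipsed. H at 0° is eclipsed with OCH3 at 0° (5.9); Cl at 120° is eclipsed with Br at 120° (9.8); CH2Cl at 240° is eclipsed with H at 240° (7.3). Total 23.0 kJ/mol.
C has the lowest total (23.0 kJ/mol).

C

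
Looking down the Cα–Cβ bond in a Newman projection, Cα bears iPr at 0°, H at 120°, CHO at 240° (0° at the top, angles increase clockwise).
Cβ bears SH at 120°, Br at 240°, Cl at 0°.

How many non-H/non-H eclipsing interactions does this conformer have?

Non-H eclipsing pairs: iPr(0°)/Cl(0°); CHO(240°)/Br(240°) — 2 interactions.

2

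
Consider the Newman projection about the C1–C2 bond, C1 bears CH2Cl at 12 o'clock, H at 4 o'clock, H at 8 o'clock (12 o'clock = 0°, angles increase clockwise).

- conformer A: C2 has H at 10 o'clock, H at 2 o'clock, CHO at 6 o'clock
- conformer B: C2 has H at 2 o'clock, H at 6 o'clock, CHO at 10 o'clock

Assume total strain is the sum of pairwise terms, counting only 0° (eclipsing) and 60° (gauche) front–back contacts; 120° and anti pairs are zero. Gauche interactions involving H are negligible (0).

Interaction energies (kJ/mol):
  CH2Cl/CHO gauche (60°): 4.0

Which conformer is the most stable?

A

A (staggered): no non-H gauche contacts → 0.0 kJ/mol.
B (staggered): CH2Cl(0°)/CHO(300°) gauche 4.0 → 4.0 kJ/mol.
A has the lowest total (0.0 kJ/mol).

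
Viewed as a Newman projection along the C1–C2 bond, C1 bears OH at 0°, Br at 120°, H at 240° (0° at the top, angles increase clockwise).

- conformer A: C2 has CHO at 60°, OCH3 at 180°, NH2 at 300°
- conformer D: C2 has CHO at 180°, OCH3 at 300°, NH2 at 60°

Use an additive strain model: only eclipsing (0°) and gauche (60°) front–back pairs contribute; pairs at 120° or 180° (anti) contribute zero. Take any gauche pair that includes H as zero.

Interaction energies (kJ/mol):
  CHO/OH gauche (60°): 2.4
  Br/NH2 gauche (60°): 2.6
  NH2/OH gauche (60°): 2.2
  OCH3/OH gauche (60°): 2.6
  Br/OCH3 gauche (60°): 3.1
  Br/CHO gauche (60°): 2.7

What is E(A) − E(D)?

A is staggered. OH at 0° is gauche with CHO at 60° (2.4); OH at 0° is gauche with NH2 at 300° (2.2); Br at 120° is gauche with CHO at 60° (2.7); Br at 120° is gauche with OCH3 at 180° (3.1). Total 10.4 kJ/mol.
D is staggered. OH at 0° is gauche with OCH3 at 300° (2.6); OH at 0° is gauche with NH2 at 60° (2.2); Br at 120° is gauche with CHO at 180° (2.7); Br at 120° is gauche with NH2 at 60° (2.6). Total 10.1 kJ/mol.
E(A) − E(D) = 10.4 − 10.1 = +0.3 kJ/mol.

+0.3 kJ/mol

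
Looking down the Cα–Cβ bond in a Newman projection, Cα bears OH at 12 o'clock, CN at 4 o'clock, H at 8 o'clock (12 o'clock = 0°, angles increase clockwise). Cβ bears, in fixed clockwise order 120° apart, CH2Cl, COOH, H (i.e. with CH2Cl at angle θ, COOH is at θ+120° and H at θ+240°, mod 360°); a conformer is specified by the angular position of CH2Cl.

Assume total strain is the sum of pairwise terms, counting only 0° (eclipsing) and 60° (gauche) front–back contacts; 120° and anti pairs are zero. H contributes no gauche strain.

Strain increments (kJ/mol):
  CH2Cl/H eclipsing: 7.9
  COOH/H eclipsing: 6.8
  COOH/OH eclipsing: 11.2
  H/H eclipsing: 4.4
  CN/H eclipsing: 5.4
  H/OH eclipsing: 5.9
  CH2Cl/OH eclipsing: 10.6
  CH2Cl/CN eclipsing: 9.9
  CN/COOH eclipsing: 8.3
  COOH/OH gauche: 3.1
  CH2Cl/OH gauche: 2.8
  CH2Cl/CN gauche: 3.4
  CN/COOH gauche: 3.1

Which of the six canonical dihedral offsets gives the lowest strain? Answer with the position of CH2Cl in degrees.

180°

CH2Cl at 0° (eclipsed): OH(0°)/CH2Cl(0°) eclipsed 10.6; CN(120°)/COOH(120°) eclipsed 8.3; H(240°)/H(240°) eclipsed 4.4 → 23.3 kJ/mol.
CH2Cl at 60° (staggered): OH(0°)/CH2Cl(60°) gauche 2.8; CN(120°)/CH2Cl(60°) gauche 3.4; CN(120°)/COOH(180°) gauche 3.1 → 9.3 kJ/mol.
CH2Cl at 120° (eclipsed): OH(0°)/H(0°) eclipsed 5.9; CN(120°)/CH2Cl(120°) eclipsed 9.9; H(240°)/COOH(240°) eclipsed 6.8 → 22.6 kJ/mol.
CH2Cl at 180° (staggered): OH(0°)/COOH(300°) gauche 3.1; CN(120°)/CH2Cl(180°) gauche 3.4 → 6.5 kJ/mol.
CH2Cl at 240° (eclipsed): OH(0°)/COOH(0°) eclipsed 11.2; CN(120°)/H(120°) eclipsed 5.4; H(240°)/CH2Cl(240°) eclipsed 7.9 → 24.5 kJ/mol.
CH2Cl at 300° (staggered): OH(0°)/CH2Cl(300°) gauche 2.8; OH(0°)/COOH(60°) gauche 3.1; CN(120°)/COOH(60°) gauche 3.1 → 9.0 kJ/mol.
The minimum (6.5 kJ/mol) occurs with CH2Cl at 180°.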